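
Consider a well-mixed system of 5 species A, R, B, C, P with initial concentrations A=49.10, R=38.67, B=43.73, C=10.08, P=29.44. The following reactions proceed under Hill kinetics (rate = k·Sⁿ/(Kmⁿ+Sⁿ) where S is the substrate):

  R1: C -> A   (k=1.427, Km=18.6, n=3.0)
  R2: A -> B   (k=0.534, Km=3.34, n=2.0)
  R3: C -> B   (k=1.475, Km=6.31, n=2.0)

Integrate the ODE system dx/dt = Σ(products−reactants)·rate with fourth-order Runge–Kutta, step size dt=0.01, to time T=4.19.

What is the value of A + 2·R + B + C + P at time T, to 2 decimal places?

Check how each reaction changes W = A + 2·R + B + C + P (weight of products minus weight of reactants):
R1: C -> A: (1·1) − (1·1) = 1 − 1 = 0
R2: A -> B: (1·1) − (1·1) = 1 − 1 = 0
R3: C -> B: (1·1) − (1·1) = 1 − 1 = 0
Every reaction leaves W unchanged, so W is conserved and no simulation is needed: W(T) = W(0) = 49.10 + 2·38.67 + 43.73 + 10.08 + 29.44 = 209.69

Value at T = 209.69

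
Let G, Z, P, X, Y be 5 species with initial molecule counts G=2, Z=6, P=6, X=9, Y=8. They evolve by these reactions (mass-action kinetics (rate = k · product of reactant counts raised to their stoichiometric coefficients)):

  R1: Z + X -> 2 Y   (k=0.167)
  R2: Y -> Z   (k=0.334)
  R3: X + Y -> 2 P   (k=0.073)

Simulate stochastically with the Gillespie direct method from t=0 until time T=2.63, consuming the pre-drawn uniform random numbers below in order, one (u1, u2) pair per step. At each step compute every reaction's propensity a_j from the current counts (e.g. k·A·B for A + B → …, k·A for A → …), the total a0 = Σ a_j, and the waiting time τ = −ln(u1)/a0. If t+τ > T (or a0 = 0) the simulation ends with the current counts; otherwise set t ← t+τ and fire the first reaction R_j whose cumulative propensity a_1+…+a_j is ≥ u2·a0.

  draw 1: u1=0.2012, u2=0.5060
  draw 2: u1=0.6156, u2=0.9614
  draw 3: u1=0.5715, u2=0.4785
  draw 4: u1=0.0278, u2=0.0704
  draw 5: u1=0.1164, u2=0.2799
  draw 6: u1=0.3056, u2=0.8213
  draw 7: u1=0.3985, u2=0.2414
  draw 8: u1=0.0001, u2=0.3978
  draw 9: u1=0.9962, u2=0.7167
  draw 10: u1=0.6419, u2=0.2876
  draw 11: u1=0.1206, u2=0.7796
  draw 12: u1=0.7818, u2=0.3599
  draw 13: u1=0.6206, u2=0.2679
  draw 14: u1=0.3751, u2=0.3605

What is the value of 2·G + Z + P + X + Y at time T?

Check how each reaction changes W = 2·G + Z + P + X + Y (weight of products minus weight of reactants):
R1: Z + X -> 2 Y: (1·2) − (1·1 + 1·1) = 2 − 2 = 0
R2: Y -> Z: (1·1) − (1·1) = 1 − 1 = 0
R3: X + Y -> 2 P: (1·2) − (1·1 + 1·1) = 2 − 2 = 0
Every reaction leaves W unchanged, so W is conserved and no simulation is needed: W(T) = W(0) = 2·2 + 6 + 6 + 9 + 8 = 33

Value at T = 33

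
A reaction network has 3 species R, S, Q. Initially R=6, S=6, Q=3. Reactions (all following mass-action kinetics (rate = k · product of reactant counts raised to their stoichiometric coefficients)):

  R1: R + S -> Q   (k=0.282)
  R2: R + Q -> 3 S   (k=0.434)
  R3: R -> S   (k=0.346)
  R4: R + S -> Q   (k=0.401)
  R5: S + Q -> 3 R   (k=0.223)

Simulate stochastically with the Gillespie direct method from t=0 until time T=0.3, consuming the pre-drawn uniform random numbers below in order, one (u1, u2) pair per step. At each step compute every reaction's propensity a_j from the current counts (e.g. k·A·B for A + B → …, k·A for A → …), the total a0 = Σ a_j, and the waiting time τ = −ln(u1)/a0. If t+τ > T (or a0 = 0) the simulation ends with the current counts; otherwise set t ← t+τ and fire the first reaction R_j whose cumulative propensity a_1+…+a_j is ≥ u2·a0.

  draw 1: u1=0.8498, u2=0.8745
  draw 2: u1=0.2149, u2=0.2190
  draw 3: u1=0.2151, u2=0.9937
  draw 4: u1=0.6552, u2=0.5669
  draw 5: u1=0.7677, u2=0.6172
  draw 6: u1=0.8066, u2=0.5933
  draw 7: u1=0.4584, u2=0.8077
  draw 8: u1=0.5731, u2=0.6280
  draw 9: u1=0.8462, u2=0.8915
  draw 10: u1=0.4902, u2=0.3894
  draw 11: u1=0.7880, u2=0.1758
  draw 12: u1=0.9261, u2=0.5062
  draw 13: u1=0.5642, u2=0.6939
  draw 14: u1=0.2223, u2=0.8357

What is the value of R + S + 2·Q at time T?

Check how each reaction changes W = R + S + 2·Q (weight of products minus weight of reactants):
R1: R + S -> Q: (2·1) − (1·1 + 1·1) = 2 − 2 = 0
R2: R + Q -> 3 S: (1·3) − (1·1 + 2·1) = 3 − 3 = 0
R3: R -> S: (1·1) − (1·1) = 1 − 1 = 0
R4: R + S -> Q: (2·1) − (1·1 + 1·1) = 2 − 2 = 0
R5: S + Q -> 3 R: (1·3) − (1·1 + 2·1) = 3 − 3 = 0
Every reaction leaves W unchanged, so W is conserved and no simulation is needed: W(T) = W(0) = 6 + 6 + 2·3 = 18

Value at T = 18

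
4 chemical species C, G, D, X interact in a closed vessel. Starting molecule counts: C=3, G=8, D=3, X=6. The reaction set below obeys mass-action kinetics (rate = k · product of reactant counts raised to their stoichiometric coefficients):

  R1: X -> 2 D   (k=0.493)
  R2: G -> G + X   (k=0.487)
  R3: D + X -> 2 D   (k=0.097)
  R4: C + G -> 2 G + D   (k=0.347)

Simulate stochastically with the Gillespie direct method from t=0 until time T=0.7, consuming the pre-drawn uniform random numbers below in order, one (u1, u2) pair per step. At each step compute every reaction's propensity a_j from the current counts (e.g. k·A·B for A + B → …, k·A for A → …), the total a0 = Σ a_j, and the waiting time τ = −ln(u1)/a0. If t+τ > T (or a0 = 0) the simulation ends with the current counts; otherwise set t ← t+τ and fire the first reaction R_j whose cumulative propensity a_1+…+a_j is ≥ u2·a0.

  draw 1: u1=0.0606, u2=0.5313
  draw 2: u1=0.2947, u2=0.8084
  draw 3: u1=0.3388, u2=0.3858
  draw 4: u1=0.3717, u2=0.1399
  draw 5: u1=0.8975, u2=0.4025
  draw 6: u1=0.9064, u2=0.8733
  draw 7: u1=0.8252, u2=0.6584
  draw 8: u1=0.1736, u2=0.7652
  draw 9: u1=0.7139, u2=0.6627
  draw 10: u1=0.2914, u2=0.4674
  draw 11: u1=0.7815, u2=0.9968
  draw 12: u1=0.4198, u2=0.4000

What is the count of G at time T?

t=0.000: C=3 G=8 D=3 X=6
Draw 1: a1=2.958, a2=3.896, a3=1.746, a4=8.328, a0=16.928; τ=−ln(0.0606)/16.928=0.166 → t=0.166; u2·a0=0.5313·16.928=8.994; a1+…+a3=8.600 < 8.994 ≤ a1+…+a4=16.928 → R4 fires; C=2 G=9 D=4 X=6
Draw 2: a1=2.958, a2=4.383, a3=2.328, a4=6.246, a0=15.915; τ=−ln(0.2947)/15.915=0.077 → t=0.242; u2·a0=0.8084·15.915=12.866; a1+…+a3=9.669 < 12.866 ≤ a1+…+a4=15.915 → R4 fires; C=1 G=10 D=5 X=6
Draw 3: a1=2.958, a2=4.870, a3=2.910, a4=3.470, a0=14.208; τ=−ln(0.3388)/14.208=0.076 → t=0.319; u2·a0=0.3858·14.208=5.481; a1=2.958 < 5.481 ≤ a1+a2=7.828 → R2 fires; C=1 G=10 D=5 X=7
Draw 4: a1=3.451, a2=4.870, a3=3.395, a4=3.470, a0=15.186; τ=−ln(0.3717)/15.186=0.065 → t=0.384; u2·a0=0.1399·15.186=2.125 ≤ a1=3.451 → R1 fires; C=1 G=10 D=7 X=6
Draw 5: a1=2.958, a2=4.870, a3=4.074, a4=3.470, a0=15.372; τ=−ln(0.8975)/15.372=0.007 → t=0.391; u2·a0=0.4025·15.372=6.187; a1=2.958 < 6.187 ≤ a1+a2=7.828 → R2 fires; C=1 G=10 D=7 X=7
Draw 6: a1=3.451, a2=4.870, a3=4.753, a4=3.470, a0=16.544; τ=−ln(0.9064)/16.544=0.006 → t=0.397; u2·a0=0.8733·16.544=14.448; a1+…+a3=13.074 < 14.448 ≤ a1+…+a4=16.544 → R4 fires; C=0 G=11 D=8 X=7
Draw 7: a1=3.451, a2=5.357, a3=5.432, a4=0.000, a0=14.240; τ=−ln(0.8252)/14.240=0.013 → t=0.410; u2·a0=0.6584·14.240=9.376; a1+a2=8.808 < 9.376 ≤ a1+…+a3=14.240 → R3 fires; C=0 G=11 D=9 X=6
Draw 8: a1=2.958, a2=5.357, a3=5.238, a4=0.000, a0=13.553; τ=−ln(0.1736)/13.553=0.129 → t=0.539; u2·a0=0.7652·13.553=10.371; a1+a2=8.315 < 10.371 ≤ a1+…+a3=13.553 → R3 fires; C=0 G=11 D=10 X=5
Draw 9: a1=2.465, a2=5.357, a3=4.850, a4=0.000, a0=12.672; τ=−ln(0.7139)/12.672=0.027 → t=0.566; u2·a0=0.6627·12.672=8.398; a1+a2=7.822 < 8.398 ≤ a1+…+a3=12.672 → R3 fires; C=0 G=11 D=11 X=4
Draw 10: a1=1.972, a2=5.357, a3=4.268, a4=0.000, a0=11.597; τ=−ln(0.2914)/11.597=0.106 → t=0.672; u2·a0=0.4674·11.597=5.420; a1=1.972 < 5.420 ≤ a1+a2=7.329 → R2 fires; C=0 G=11 D=11 X=5
Draw 11: a1=2.465, a2=5.357, a3=5.335, a4=0.000, a0=13.157; τ=−ln(0.7815)/13.157=0.019 → t=0.691; u2·a0=0.9968·13.157=13.115; a1+a2=7.822 < 13.115 ≤ a1+…+a3=13.157 → R3 fires; C=0 G=11 D=12 X=4
Draw 12: a1=1.972, a2=5.357, a3=4.656, a4=0.000, a0=11.985; τ=−ln(0.4198)/11.985=0.072 → t=0.763 > T=0.7: stop.
Read off G at T=0.7: 11

G at T = 11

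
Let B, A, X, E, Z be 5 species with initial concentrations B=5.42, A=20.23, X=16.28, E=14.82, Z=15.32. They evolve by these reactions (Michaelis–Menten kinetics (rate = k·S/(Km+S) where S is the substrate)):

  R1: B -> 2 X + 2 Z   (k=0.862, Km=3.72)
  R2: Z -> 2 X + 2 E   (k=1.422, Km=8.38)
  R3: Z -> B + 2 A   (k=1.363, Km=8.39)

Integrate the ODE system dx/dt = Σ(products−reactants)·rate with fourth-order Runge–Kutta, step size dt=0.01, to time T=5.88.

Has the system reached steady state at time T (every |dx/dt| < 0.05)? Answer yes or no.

RK4 with dt=0.01: 588 steps to T=5.88. Trajectory (selected grid times):
t=0.00: B=5.42 A=20.23 X=16.28 E=14.82 Z=15.32
t=0.65: B=5.65 A=21.37 X=18.14 E=16.01 Z=14.83
t=1.31: B=5.88 A=22.51 X=20.02 E=17.20 Z=14.35
t=1.96: B=6.09 A=23.62 X=21.87 E=18.36 Z=13.91
t=2.61: B=6.29 A=24.72 X=23.72 E=19.51 Z=13.48
t=3.27: B=6.48 A=25.82 X=25.59 E=20.66 Z=13.08
t=3.92: B=6.66 A=26.90 X=27.43 E=21.78 Z=12.70
t=4.57: B=6.83 A=27.96 X=29.25 E=22.89 Z=12.33
t=5.23: B=6.99 A=29.02 X=31.11 E=24.00 Z=11.99
t=5.88: B=7.14 A=30.06 X=32.92 E=25.08 Z=11.66
Rates at T: R1=0.5668, R2=0.8274, R3=0.7927
dx/dt at T (Σ net stoichiometry × rate): B=+0.2259, A=+1.5853, X=+2.7884, E=+1.6548, Z=-0.4865
Largest |dx/dt| is |+2.7884| (X) ≥ 0.05 → not steady.

Steady state at T: no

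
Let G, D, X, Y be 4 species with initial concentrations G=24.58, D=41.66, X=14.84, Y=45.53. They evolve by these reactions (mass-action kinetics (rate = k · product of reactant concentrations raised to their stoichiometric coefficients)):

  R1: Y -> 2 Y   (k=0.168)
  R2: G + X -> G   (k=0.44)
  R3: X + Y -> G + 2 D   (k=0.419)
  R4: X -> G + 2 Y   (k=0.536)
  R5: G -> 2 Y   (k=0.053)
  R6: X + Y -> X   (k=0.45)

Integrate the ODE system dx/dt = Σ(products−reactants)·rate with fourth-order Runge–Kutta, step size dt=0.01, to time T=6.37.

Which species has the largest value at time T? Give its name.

RK4 with dt=0.01: 637 steps to T=6.37. Trajectory (selected grid times):
t=0.00: G=24.58 D=41.66 X=14.84 Y=45.53
t=0.71: G=31.68 D=57.70 X=0.00 Y=35.82
t=1.42: G=30.51 D=57.70 X=0.00 Y=42.84
t=2.12: G=29.40 D=57.70 X=0.00 Y=50.55
t=2.83: G=28.31 D=57.70 X=0.00 Y=59.26
t=3.54: G=27.26 D=57.70 X=0.00 Y=68.99
t=4.25: G=26.26 D=57.70 X=0.00 Y=79.87
t=4.95: G=25.30 D=57.70 X=0.00 Y=91.87
t=5.66: G=24.37 D=57.70 X=0.00 Y=105.49
t=6.37: G=23.47 D=57.70 X=0.00 Y=120.77
At T=6.37: G=23.47 D=57.70 X=0.00 Y=120.77; the largest is Y.

Dominant species at T: Y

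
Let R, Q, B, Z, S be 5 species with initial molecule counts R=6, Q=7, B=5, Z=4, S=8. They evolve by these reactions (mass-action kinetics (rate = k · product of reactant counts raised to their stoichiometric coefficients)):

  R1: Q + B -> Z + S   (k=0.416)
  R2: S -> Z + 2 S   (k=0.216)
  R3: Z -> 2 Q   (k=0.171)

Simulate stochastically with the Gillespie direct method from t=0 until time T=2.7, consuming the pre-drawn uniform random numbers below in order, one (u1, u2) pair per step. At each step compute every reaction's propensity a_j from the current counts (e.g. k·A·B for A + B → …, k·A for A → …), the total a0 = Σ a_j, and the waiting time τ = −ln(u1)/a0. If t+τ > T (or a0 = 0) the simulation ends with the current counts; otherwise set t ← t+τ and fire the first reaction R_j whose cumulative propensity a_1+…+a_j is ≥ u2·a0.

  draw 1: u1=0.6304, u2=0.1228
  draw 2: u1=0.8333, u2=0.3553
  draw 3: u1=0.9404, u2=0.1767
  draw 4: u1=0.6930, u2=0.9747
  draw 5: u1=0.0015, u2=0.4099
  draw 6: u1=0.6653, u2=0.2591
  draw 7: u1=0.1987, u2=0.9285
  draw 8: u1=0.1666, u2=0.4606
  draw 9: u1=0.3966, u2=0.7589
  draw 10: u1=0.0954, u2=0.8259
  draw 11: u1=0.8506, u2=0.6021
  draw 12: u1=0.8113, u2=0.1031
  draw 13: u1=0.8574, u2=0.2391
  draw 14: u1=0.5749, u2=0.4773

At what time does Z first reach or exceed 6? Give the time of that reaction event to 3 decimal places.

t=0.000: R=6 Q=7 B=5 Z=4 S=8
Draw 1: a1=14.560, a2=1.728, a3=0.684, a0=16.972; τ=−ln(0.6304)/16.972=0.027 → t=0.027; u2·a0=0.1228·16.972=2.084 ≤ a1=14.560 → R1 fires; R=6 Q=6 B=4 Z=5 S=9
Draw 2: a1=9.984, a2=1.944, a3=0.855, a0=12.783; τ=−ln(0.8333)/12.783=0.014 → t=0.041; u2·a0=0.3553·12.783=4.542 ≤ a1=9.984 → R1 fires; R=6 Q=5 B=3 Z=6 S=10
Draw 3: a1=6.240, a2=2.160, a3=1.026, a0=9.426; τ=−ln(0.9404)/9.426=0.007 → t=0.048; u2·a0=0.1767·9.426=1.666 ≤ a1=6.240 → R1 fires; R=6 Q=4 B=2 Z=7 S=11
Draw 4: a1=3.328, a2=2.376, a3=1.197, a0=6.901; τ=−ln(0.6930)/6.901=0.053 → t=0.101; u2·a0=0.9747·6.901=6.726; a1+a2=5.704 < 6.726 ≤ a1+…+a3=6.901 → R3 fires; R=6 Q=6 B=2 Z=6 S=11
Draw 5: a1=4.992, a2=2.376, a3=1.026, a0=8.394; τ=−ln(0.0015)/8.394=0.775 → t=0.876; u2·a0=0.4099·8.394=3.441 ≤ a1=4.992 → R1 fires; R=6 Q=5 B=1 Z=7 S=12
Draw 6: a1=2.080, a2=2.592, a3=1.197, a0=5.869; τ=−ln(0.6653)/5.869=0.069 → t=0.945; u2·a0=0.2591·5.869=1.521 ≤ a1=2.080 → R1 fires; R=6 Q=4 B=0 Z=8 S=13
Draw 7: a1=0.000, a2=2.808, a3=1.368, a0=4.176; τ=−ln(0.1987)/4.176=0.387 → t=1.332; u2·a0=0.9285·4.176=3.877; a1+a2=2.808 < 3.877 ≤ a1+…+a3=4.176 → R3 fires; R=6 Q=6 B=0 Z=7 S=13
Draw 8: a1=0.000, a2=2.808, a3=1.197, a0=4.005; τ=−ln(0.1666)/4.005=0.447 → t=1.780; u2·a0=0.4606·4.005=1.845; a1=0.000 < 1.845 ≤ a1+a2=2.808 → R2 fires; R=6 Q=6 B=0 Z=8 S=14
Draw 9: a1=0.000, a2=3.024, a3=1.368, a0=4.392; τ=−ln(0.3966)/4.392=0.211 → t=1.990; u2·a0=0.7589·4.392=3.333; a1+a2=3.024 < 3.333 ≤ a1+…+a3=4.392 → R3 fires; R=6 Q=8 B=0 Z=7 S=14
Draw 10: a1=0.000, a2=3.024, a3=1.197, a0=4.221; τ=−ln(0.0954)/4.221=0.557 → t=2.547; u2·a0=0.8259·4.221=3.486; a1+a2=3.024 < 3.486 ≤ a1+…+a3=4.221 → R3 fires; R=6 Q=10 B=0 Z=6 S=14
Draw 11: a1=0.000, a2=3.024, a3=1.026, a0=4.050; τ=−ln(0.8506)/4.050=0.040 → t=2.587; u2·a0=0.6021·4.050=2.439; a1=0.000 < 2.439 ≤ a1+a2=3.024 → R2 fires; R=6 Q=10 B=0 Z=7 S=15
Draw 12: a1=0.000, a2=3.240, a3=1.197, a0=4.437; τ=−ln(0.8113)/4.437=0.047 → t=2.634; u2·a0=0.1031·4.437=0.457; a1=0.000 < 0.457 ≤ a1+a2=3.240 → R2 fires; R=6 Q=10 B=0 Z=8 S=16
Draw 13: a1=0.000, a2=3.456, a3=1.368, a0=4.824; τ=−ln(0.8574)/4.824=0.032 → t=2.666; u2·a0=0.2391·4.824=1.153; a1=0.000 < 1.153 ≤ a1+a2=3.456 → R2 fires; R=6 Q=10 B=0 Z=9 S=17
Draw 14: a1=0.000, a2=3.672, a3=1.539, a0=5.211; τ=−ln(0.5749)/5.211=0.106 → t=2.772 > T=2.7: stop.
Z first becomes ≥ 6 when it reaches 6 at the event at t=0.041.

Threshold first reached at t = 0.041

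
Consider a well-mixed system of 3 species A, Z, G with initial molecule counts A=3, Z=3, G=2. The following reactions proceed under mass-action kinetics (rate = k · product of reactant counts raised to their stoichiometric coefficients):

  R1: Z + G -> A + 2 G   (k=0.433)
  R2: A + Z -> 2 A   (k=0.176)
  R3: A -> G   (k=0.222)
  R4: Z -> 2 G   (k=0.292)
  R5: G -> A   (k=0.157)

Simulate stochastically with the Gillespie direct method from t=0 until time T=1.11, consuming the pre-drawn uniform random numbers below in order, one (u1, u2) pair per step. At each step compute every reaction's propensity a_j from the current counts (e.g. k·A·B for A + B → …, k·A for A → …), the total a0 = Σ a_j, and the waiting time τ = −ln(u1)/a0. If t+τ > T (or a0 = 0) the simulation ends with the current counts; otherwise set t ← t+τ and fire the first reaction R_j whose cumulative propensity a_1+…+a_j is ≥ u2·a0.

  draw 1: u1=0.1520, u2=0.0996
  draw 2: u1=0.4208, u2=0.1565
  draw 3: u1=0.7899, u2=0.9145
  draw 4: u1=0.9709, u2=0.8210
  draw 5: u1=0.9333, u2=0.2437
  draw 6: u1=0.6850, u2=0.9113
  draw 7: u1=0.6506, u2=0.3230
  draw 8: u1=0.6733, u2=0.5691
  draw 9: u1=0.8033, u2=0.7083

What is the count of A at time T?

t=0.000: A=3 Z=3 G=2
Draw 1: a1=2.598, a2=1.584, a3=0.666, a4=0.876, a5=0.314, a0=6.038; τ=−ln(0.1520)/6.038=0.312 → t=0.312; u2·a0=0.0996·6.038=0.601 ≤ a1=2.598 → R1 fires; A=4 Z=2 G=3
Draw 2: a1=2.598, a2=1.408, a3=0.888, a4=0.584, a5=0.471, a0=5.949; τ=−ln(0.4208)/5.949=0.146 → t=0.458; u2·a0=0.1565·5.949=0.931 ≤ a1=2.598 → R1 fires; A=5 Z=1 G=4
Draw 3: a1=1.732, a2=0.880, a3=1.110, a4=0.292, a5=0.628, a0=4.642; τ=−ln(0.7899)/4.642=0.051 → t=0.508; u2·a0=0.9145·4.642=4.245; a1+…+a4=4.014 < 4.245 ≤ a1+…+a5=4.642 → R5 fires; A=6 Z=1 G=3
Draw 4: a1=1.299, a2=1.056, a3=1.332, a4=0.292, a5=0.471, a0=4.450; τ=−ln(0.9709)/4.450=0.007 → t=0.515; u2·a0=0.8210·4.450=3.653; a1+a2=2.355 < 3.653 ≤ a1+…+a3=3.687 → R3 fires; A=5 Z=1 G=4
Draw 5: a1=1.732, a2=0.880, a3=1.110, a4=0.292, a5=0.628, a0=4.642; τ=−ln(0.9333)/4.642=0.015 → t=0.530; u2·a0=0.2437·4.642=1.131 ≤ a1=1.732 → R1 fires; A=6 Z=0 G=5
Draw 6: a1=0.000, a2=0.000, a3=1.332, a4=0.000, a5=0.785, a0=2.117; τ=−ln(0.6850)/2.117=0.179 → t=0.709; u2·a0=0.9113·2.117=1.929; a1+…+a4=1.332 < 1.929 ≤ a1+…+a5=2.117 → R5 fires; A=7 Z=0 G=4
Draw 7: a1=0.000, a2=0.000, a3=1.554, a4=0.000, a5=0.628, a0=2.182; τ=−ln(0.6506)/2.182=0.197 → t=0.906; u2·a0=0.3230·2.182=0.705; a1+a2=0.000 < 0.705 ≤ a1+…+a3=1.554 → R3 fires; A=6 Z=0 G=5
Draw 8: a1=0.000, a2=0.000, a3=1.332, a4=0.000, a5=0.785, a0=2.117; τ=−ln(0.6733)/2.117=0.187 → t=1.092; u2·a0=0.5691·2.117=1.205; a1+a2=0.000 < 1.205 ≤ a1+…+a3=1.332 → R3 fires; A=5 Z=0 G=6
Draw 9: a1=0.000, a2=0.000, a3=1.110, a4=0.000, a5=0.942, a0=2.052; τ=−ln(0.8033)/2.052=0.107 → t=1.199 > T=1.11: stop.
Read off A at T=1.11: 5

A at T = 5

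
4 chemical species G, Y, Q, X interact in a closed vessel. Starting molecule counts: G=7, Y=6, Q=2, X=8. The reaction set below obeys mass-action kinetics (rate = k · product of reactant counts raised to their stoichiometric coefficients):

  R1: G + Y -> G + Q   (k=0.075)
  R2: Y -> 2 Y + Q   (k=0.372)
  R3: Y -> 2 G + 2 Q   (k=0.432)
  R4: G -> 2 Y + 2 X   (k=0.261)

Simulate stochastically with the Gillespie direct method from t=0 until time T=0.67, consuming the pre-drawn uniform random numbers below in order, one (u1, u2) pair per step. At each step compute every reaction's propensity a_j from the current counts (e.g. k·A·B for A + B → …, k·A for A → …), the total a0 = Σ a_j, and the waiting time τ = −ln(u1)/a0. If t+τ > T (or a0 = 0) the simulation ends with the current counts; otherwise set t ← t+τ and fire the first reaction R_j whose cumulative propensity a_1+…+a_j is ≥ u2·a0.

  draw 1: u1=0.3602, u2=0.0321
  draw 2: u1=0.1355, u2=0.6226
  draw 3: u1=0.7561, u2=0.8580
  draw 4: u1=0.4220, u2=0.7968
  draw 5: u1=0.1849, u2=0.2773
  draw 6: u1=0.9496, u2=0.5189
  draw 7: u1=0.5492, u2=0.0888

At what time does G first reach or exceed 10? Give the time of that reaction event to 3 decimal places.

t=0.000: G=7 Y=6 Q=2 X=8
Draw 1: a1=3.150, a2=2.232, a3=2.592, a4=1.827, a0=9.801; τ=−ln(0.3602)/9.801=0.104 → t=0.104; u2·a0=0.0321·9.801=0.315 ≤ a1=3.150 → R1 fires; G=7 Y=5 Q=3 X=8
Draw 2: a1=2.625, a2=1.860, a3=2.160, a4=1.827, a0=8.472; τ=−ln(0.1355)/8.472=0.236 → t=0.340; u2·a0=0.6226·8.472=5.275; a1+a2=4.485 < 5.275 ≤ a1+…+a3=6.645 → R3 fires; G=9 Y=4 Q=5 X=8
Draw 3: a1=2.700, a2=1.488, a3=1.728, a4=2.349, a0=8.265; τ=−ln(0.7561)/8.265=0.034 → t=0.374; u2·a0=0.8580·8.265=7.091; a1+…+a3=5.916 < 7.091 ≤ a1+…+a4=8.265 → R4 fires; G=8 Y=6 Q=5 X=10
Draw 4: a1=3.600, a2=2.232, a3=2.592, a4=2.088, a0=10.512; τ=−ln(0.4220)/10.512=0.082 → t=0.456; u2·a0=0.7968·10.512=8.376; a1+a2=5.832 < 8.376 ≤ a1+…+a3=8.424 → R3 fires; G=10 Y=5 Q=7 X=10
Draw 5: a1=3.750, a2=1.860, a3=2.160, a4=2.610, a0=10.380; τ=−ln(0.1849)/10.380=0.163 → t=0.619; u2·a0=0.2773·10.380=2.878 ≤ a1=3.750 → R1 fires; G=10 Y=4 Q=8 X=10
Draw 6: a1=3.000, a2=1.488, a3=1.728, a4=2.610, a0=8.826; τ=−ln(0.9496)/8.826=0.006 → t=0.624; u2·a0=0.5189·8.826=4.580; a1+a2=4.488 < 4.580 ≤ a1+…+a3=6.216 → R3 fires; G=12 Y=3 Q=10 X=10
Draw 7: a1=2.700, a2=1.116, a3=1.296, a4=3.132, a0=8.244; τ=−ln(0.5492)/8.244=0.073 → t=0.697 > T=0.67: stop.
G first becomes ≥ 10 when it reaches 10 at the event at t=0.456.

Threshold first reached at t = 0.456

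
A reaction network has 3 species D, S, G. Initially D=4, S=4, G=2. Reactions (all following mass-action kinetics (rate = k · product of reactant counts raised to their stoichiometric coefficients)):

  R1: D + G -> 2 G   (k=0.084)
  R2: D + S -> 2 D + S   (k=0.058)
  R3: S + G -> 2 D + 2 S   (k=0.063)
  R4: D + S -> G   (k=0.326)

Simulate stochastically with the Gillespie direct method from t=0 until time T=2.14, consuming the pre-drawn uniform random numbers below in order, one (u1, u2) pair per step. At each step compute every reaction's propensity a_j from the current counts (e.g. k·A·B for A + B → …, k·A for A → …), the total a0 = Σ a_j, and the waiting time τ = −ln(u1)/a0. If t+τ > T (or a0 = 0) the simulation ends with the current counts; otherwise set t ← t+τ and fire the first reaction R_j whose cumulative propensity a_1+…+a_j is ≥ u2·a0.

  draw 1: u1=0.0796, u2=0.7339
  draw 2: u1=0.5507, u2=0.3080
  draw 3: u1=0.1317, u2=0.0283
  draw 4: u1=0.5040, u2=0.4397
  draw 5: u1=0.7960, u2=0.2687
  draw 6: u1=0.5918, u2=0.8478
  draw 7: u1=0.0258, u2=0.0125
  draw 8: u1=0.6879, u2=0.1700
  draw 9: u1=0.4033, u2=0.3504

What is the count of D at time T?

t=0.000: D=4 S=4 G=2
Draw 1: a1=0.672, a2=0.928, a3=0.504, a4=5.216, a0=7.320; τ=−ln(0.0796)/7.320=0.346 → t=0.346; u2·a0=0.7339·7.320=5.372; a1+…+a3=2.104 < 5.372 ≤ a1+…+a4=7.320 → R4 fires; D=3 S=3 G=3
Draw 2: a1=0.756, a2=0.522, a3=0.567, a4=2.934, a0=4.779; τ=−ln(0.5507)/4.779=0.125 → t=0.471; u2·a0=0.3080·4.779=1.472; a1+a2=1.278 < 1.472 ≤ a1+…+a3=1.845 → R3 fires; D=5 S=4 G=2
Draw 3: a1=0.840, a2=1.160, a3=0.504, a4=6.520, a0=9.024; τ=−ln(0.1317)/9.024=0.225 → t=0.695; u2·a0=0.0283·9.024=0.255 ≤ a1=0.840 → R1 fires; D=4 S=4 G=3
Draw 4: a1=1.008, a2=0.928, a3=0.756, a4=5.216, a0=7.908; τ=−ln(0.5040)/7.908=0.087 → t=0.782; u2·a0=0.4397·7.908=3.477; a1+…+a3=2.692 < 3.477 ≤ a1+…+a4=7.908 → R4 fires; D=3 S=3 G=4
Draw 5: a1=1.008, a2=0.522, a3=0.756, a4=2.934, a0=5.220; τ=−ln(0.7960)/5.220=0.044 → t=0.826; u2·a0=0.2687·5.220=1.403; a1=1.008 < 1.403 ≤ a1+a2=1.530 → R2 fires; D=4 S=3 G=4
Draw 6: a1=1.344, a2=0.696, a3=0.756, a4=3.912, a0=6.708; τ=−ln(0.5918)/6.708=0.078 → t=0.904; u2·a0=0.8478·6.708=5.687; a1+…+a3=2.796 < 5.687 ≤ a1+…+a4=6.708 → R4 fires; D=3 S=2 G=5
Draw 7: a1=1.260, a2=0.348, a3=0.630, a4=1.956, a0=4.194; τ=−ln(0.0258)/4.194=0.872 → t=1.776; u2·a0=0.0125·4.194=0.052 ≤ a1=1.260 → R1 fires; D=2 S=2 G=6
Draw 8: a1=1.008, a2=0.232, a3=0.756, a4=1.304, a0=3.300; τ=−ln(0.6879)/3.300=0.113 → t=1.889; u2·a0=0.1700·3.300=0.561 ≤ a1=1.008 → R1 fires; D=1 S=2 G=7
Draw 9: a1=0.588, a2=0.116, a3=0.882, a4=0.652, a0=2.238; τ=−ln(0.4033)/2.238=0.406 → t=2.295 > T=2.14: stop.
Read off D at T=2.14: 1

D at T = 1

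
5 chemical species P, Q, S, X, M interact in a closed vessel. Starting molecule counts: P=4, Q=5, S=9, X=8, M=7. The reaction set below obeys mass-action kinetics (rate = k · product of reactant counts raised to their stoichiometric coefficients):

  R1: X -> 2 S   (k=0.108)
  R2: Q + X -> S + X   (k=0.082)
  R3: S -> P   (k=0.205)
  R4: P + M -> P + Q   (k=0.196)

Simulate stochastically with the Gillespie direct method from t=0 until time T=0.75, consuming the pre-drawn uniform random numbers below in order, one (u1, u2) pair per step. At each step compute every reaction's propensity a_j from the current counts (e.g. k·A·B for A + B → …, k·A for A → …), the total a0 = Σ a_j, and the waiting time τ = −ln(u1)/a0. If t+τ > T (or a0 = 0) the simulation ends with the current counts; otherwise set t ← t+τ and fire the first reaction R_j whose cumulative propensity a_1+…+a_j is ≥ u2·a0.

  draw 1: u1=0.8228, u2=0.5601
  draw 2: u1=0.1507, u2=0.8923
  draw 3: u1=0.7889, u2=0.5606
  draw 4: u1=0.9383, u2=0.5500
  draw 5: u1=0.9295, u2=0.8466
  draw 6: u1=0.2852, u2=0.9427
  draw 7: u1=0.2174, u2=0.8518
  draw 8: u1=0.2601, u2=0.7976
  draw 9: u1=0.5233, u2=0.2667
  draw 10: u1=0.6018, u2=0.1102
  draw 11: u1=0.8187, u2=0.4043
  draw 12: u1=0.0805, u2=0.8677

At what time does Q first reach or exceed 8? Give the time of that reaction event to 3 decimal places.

Threshold first reached at t = 0.216

t=0.000: P=4 Q=5 S=9 X=8 M=7
Draw 1: a1=0.864, a2=3.280, a3=1.845, a4=5.488, a0=11.477; τ=−ln(0.8228)/11.477=0.017 → t=0.017; u2·a0=0.5601·11.477=6.428; a1+…+a3=5.989 < 6.428 ≤ a1+…+a4=11.477 → R4 fires; P=4 Q=6 S=9 X=8 M=6
Draw 2: a1=0.864, a2=3.936, a3=1.845, a4=4.704, a0=11.349; τ=−ln(0.1507)/11.349=0.167 → t=0.184; u2·a0=0.8923·11.349=10.127; a1+…+a3=6.645 < 10.127 ≤ a1+…+a4=11.349 → R4 fires; P=4 Q=7 S=9 X=8 M=5
Draw 3: a1=0.864, a2=4.592, a3=1.845, a4=3.920, a0=11.221; τ=−ln(0.7889)/11.221=0.021 → t=0.205; u2·a0=0.5606·11.221=6.290; a1+a2=5.456 < 6.290 ≤ a1+…+a3=7.301 → R3 fires; P=5 Q=7 S=8 X=8 M=5
Draw 4: a1=0.864, a2=4.592, a3=1.640, a4=4.900, a0=11.996; τ=−ln(0.9383)/11.996=0.005 → t=0.210; u2·a0=0.5500·11.996=6.598; a1+a2=5.456 < 6.598 ≤ a1+…+a3=7.096 → R3 fires; P=6 Q=7 S=7 X=8 M=5
Draw 5: a1=0.864, a2=4.592, a3=1.435, a4=5.880, a0=12.771; τ=−ln(0.9295)/12.771=0.006 → t=0.216; u2·a0=0.8466·12.771=10.812; a1+…+a3=6.891 < 10.812 ≤ a1+…+a4=12.771 → R4 fires; P=6 Q=8 S=7 X=8 M=4
Draw 6: a1=0.864, a2=5.248, a3=1.435, a4=4.704, a0=12.251; τ=−ln(0.2852)/12.251=0.102 → t=0.318; u2·a0=0.9427·12.251=11.549; a1+…+a3=7.547 < 11.549 ≤ a1+…+a4=12.251 → R4 fires; P=6 Q=9 S=7 X=8 M=3
Draw 7: a1=0.864, a2=5.904, a3=1.435, a4=3.528, a0=11.731; τ=−ln(0.2174)/11.731=0.130 → t=0.448; u2·a0=0.8518·11.731=9.992; a1+…+a3=8.203 < 9.992 ≤ a1+…+a4=11.731 → R4 fires; P=6 Q=10 S=7 X=8 M=2
Draw 8: a1=0.864, a2=6.560, a3=1.435, a4=2.352, a0=11.211; τ=−ln(0.2601)/11.211=0.120 → t=0.569; u2·a0=0.7976·11.211=8.942; a1+…+a3=8.859 < 8.942 ≤ a1+…+a4=11.211 → R4 fires; P=6 Q=11 S=7 X=8 M=1
Draw 9: a1=0.864, a2=7.216, a3=1.435, a4=1.176, a0=10.691; τ=−ln(0.5233)/10.691=0.061 → t=0.629; u2·a0=0.2667·10.691=2.851; a1=0.864 < 2.851 ≤ a1+a2=8.080 → R2 fires; P=6 Q=10 S=8 X=8 M=1
Draw 10: a1=0.864, a2=6.560, a3=1.640, a4=1.176, a0=10.240; τ=−ln(0.6018)/10.240=0.050 → t=0.679; u2·a0=0.1102·10.240=1.128; a1=0.864 < 1.128 ≤ a1+a2=7.424 → R2 fires; P=6 Q=9 S=9 X=8 M=1
Draw 11: a1=0.864, a2=5.904, a3=1.845, a4=1.176, a0=9.789; τ=−ln(0.8187)/9.789=0.020 → t=0.699; u2·a0=0.4043·9.789=3.958; a1=0.864 < 3.958 ≤ a1+a2=6.768 → R2 fires; P=6 Q=8 S=10 X=8 M=1
Draw 12: a1=0.864, a2=5.248, a3=2.050, a4=1.176, a0=9.338; τ=−ln(0.0805)/9.338=0.270 → t=0.969 > T=0.75: stop.
Q first becomes ≥ 8 when it reaches 8 at the event at t=0.216.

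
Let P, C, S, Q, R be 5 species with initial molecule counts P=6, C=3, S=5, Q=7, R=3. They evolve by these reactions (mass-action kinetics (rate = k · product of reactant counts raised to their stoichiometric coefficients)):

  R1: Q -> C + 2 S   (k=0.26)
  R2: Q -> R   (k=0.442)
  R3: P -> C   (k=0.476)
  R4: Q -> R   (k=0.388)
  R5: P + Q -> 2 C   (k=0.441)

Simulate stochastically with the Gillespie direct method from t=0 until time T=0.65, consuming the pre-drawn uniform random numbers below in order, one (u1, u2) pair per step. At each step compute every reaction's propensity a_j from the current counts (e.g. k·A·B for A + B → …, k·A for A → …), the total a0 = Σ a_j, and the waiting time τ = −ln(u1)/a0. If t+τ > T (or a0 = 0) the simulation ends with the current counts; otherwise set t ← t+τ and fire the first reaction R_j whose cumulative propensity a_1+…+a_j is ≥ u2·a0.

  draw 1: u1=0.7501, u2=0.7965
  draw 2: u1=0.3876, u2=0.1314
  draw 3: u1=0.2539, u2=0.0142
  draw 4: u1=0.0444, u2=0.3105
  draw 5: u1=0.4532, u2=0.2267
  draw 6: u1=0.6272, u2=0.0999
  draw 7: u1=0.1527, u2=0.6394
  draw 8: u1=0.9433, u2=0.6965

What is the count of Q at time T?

Q at T = 2

t=0.000: P=6 C=3 S=5 Q=7 R=3
Draw 1: a1=1.820, a2=3.094, a3=2.856, a4=2.716, a5=18.522, a0=29.008; τ=−ln(0.7501)/29.008=0.010 → t=0.010; u2·a0=0.7965·29.008=23.105; a1+…+a4=10.486 < 23.105 ≤ a1+…+a5=29.008 → R5 fires; P=5 C=5 S=5 Q=6 R=3
Draw 2: a1=1.560, a2=2.652, a3=2.380, a4=2.328, a5=13.230, a0=22.150; τ=−ln(0.3876)/22.150=0.043 → t=0.053; u2·a0=0.1314·22.150=2.911; a1=1.560 < 2.911 ≤ a1+a2=4.212 → R2 fires; P=5 C=5 S=5 Q=5 R=4
Draw 3: a1=1.300, a2=2.210, a3=2.380, a4=1.940, a5=11.025, a0=18.855; τ=−ln(0.2539)/18.855=0.073 → t=0.125; u2·a0=0.0142·18.855=0.268 ≤ a1=1.300 → R1 fires; P=5 C=6 S=7 Q=4 R=4
Draw 4: a1=1.040, a2=1.768, a3=2.380, a4=1.552, a5=8.820, a0=15.560; τ=−ln(0.0444)/15.560=0.200 → t=0.326; u2·a0=0.3105·15.560=4.831; a1+a2=2.808 < 4.831 ≤ a1+…+a3=5.188 → R3 fires; P=4 C=7 S=7 Q=4 R=4
Draw 5: a1=1.040, a2=1.768, a3=1.904, a4=1.552, a5=7.056, a0=13.320; τ=−ln(0.4532)/13.320=0.059 → t=0.385; u2·a0=0.2267·13.320=3.020; a1+a2=2.808 < 3.020 ≤ a1+…+a3=4.712 → R3 fires; P=3 C=8 S=7 Q=4 R=4
Draw 6: a1=1.040, a2=1.768, a3=1.428, a4=1.552, a5=5.292, a0=11.080; τ=−ln(0.6272)/11.080=0.042 → t=0.427; u2·a0=0.0999·11.080=1.107; a1=1.040 < 1.107 ≤ a1+a2=2.808 → R2 fires; P=3 C=8 S=7 Q=3 R=5
Draw 7: a1=0.780, a2=1.326, a3=1.428, a4=1.164, a5=3.969, a0=8.667; τ=−ln(0.1527)/8.667=0.217 → t=0.644; u2·a0=0.6394·8.667=5.542; a1+…+a4=4.698 < 5.542 ≤ a1+…+a5=8.667 → R5 fires; P=2 C=10 S=7 Q=2 R=5
Draw 8: a1=0.520, a2=0.884, a3=0.952, a4=0.776, a5=1.764, a0=4.896; τ=−ln(0.9433)/4.896=0.012 → t=0.656 > T=0.65: stop.
Read off Q at T=0.65: 2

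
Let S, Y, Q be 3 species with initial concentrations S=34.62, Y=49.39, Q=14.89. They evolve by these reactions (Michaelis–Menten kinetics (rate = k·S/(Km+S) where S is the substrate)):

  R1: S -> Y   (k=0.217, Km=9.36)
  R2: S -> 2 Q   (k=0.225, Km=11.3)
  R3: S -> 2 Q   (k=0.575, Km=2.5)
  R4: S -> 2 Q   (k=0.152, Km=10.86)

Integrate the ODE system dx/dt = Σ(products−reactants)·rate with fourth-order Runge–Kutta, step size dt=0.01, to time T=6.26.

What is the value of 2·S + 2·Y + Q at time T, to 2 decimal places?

Check how each reaction changes W = 2·S + 2·Y + Q (weight of products minus weight of reactants):
R1: S -> Y: (2·1) − (2·1) = 2 − 2 = 0
R2: S -> 2 Q: (1·2) − (2·1) = 2 − 2 = 0
R3: S -> 2 Q: (1·2) − (2·1) = 2 − 2 = 0
R4: S -> 2 Q: (1·2) − (2·1) = 2 − 2 = 0
Every reaction leaves W unchanged, so W is conserved and no simulation is needed: W(T) = W(0) = 2·34.62 + 2·49.39 + 14.89 = 182.91

Value at T = 182.91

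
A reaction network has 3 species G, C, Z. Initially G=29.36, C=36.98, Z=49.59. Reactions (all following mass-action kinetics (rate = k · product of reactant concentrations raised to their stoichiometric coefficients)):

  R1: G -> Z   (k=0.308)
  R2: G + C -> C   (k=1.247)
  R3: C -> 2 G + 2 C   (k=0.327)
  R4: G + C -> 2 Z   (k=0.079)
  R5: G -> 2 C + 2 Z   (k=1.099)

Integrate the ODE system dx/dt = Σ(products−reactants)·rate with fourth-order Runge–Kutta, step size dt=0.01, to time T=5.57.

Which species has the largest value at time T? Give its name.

RK4 with dt=0.01: 557 steps to T=5.57. Trajectory (selected grid times):
t=0.00: G=29.36 C=36.98 Z=49.59
t=0.62: G=0.48 C=44.46 Z=57.02
t=1.24: G=0.48 C=53.90 Z=60.09
t=1.86: G=0.49 C=65.19 Z=63.66
t=2.48: G=0.49 C=78.69 Z=67.83
t=3.09: G=0.49 C=94.55 Z=72.63
t=3.71: G=0.49 C=113.79 Z=78.36
t=4.33: G=0.49 C=136.80 Z=85.10
t=4.95: G=0.49 C=164.30 Z=93.07
t=5.57: G=0.49 C=197.18 Z=102.49
At T=5.57: G=0.49 C=197.18 Z=102.49; the largest is C.

Dominant species at T: C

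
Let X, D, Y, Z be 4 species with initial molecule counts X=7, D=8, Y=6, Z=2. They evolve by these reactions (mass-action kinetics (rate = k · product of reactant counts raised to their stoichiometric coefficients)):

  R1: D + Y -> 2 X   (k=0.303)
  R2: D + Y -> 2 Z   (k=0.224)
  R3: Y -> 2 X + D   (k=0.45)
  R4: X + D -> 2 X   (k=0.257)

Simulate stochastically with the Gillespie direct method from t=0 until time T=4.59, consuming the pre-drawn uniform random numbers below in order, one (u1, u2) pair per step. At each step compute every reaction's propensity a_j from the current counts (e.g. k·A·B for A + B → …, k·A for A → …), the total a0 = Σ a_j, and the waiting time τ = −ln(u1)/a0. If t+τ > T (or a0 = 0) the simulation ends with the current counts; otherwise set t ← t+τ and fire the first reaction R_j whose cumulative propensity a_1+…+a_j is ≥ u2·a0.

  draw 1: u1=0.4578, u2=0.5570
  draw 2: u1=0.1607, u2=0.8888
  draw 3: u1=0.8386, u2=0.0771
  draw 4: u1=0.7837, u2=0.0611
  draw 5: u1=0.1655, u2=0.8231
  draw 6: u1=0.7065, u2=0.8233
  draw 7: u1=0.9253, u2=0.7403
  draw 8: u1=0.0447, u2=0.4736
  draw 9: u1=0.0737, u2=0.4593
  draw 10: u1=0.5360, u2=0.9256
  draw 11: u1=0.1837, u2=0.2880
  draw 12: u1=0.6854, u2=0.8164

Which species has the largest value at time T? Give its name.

t=0.000: X=7 D=8 Y=6 Z=2
Draw 1: a1=14.544, a2=10.752, a3=2.700, a4=14.392, a0=42.388; τ=−ln(0.4578)/42.388=0.018 → t=0.018; u2·a0=0.5570·42.388=23.610; a1=14.544 < 23.610 ≤ a1+a2=25.296 → R2 fires; X=7 D=7 Y=5 Z=4
Draw 2: a1=10.605, a2=7.840, a3=2.250, a4=12.593, a0=33.288; τ=−ln(0.1607)/33.288=0.055 → t=0.073; u2·a0=0.8888·33.288=29.586; a1+…+a3=20.695 < 29.586 ≤ a1+…+a4=33.288 → R4 fires; X=8 D=6 Y=5 Z=4
Draw 3: a1=9.090, a2=6.720, a3=2.250, a4=12.336, a0=30.396; τ=−ln(0.8386)/30.396=0.006 → t=0.079; u2·a0=0.0771·30.396=2.344 ≤ a1=9.090 → R1 fires; X=10 D=5 Y=4 Z=4
Draw 4: a1=6.060, a2=4.480, a3=1.800, a4=12.850, a0=25.190; τ=−ln(0.7837)/25.190=0.010 → t=0.089; u2·a0=0.0611·25.190=1.539 ≤ a1=6.060 → R1 fires; X=12 D=4 Y=3 Z=4
Draw 5: a1=3.636, a2=2.688, a3=1.350, a4=12.336, a0=20.010; τ=−ln(0.1655)/20.010=0.090 → t=0.179; u2·a0=0.8231·20.010=16.470; a1+…+a3=7.674 < 16.470 ≤ a1+…+a4=20.010 → R4 fires; X=13 D=3 Y=3 Z=4
Draw 6: a1=2.727, a2=2.016, a3=1.350, a4=10.023, a0=16.116; τ=−ln(0.7065)/16.116=0.022 → t=0.200; u2·a0=0.8233·16.116=13.268; a1+…+a3=6.093 < 13.268 ≤ a1+…+a4=16.116 → R4 fires; X=14 D=2 Y=3 Z=4
Draw 7: a1=1.818, a2=1.344, a3=1.350, a4=7.196, a0=11.708; τ=−ln(0.9253)/11.708=0.007 → t=0.207; u2·a0=0.7403·11.708=8.667; a1+…+a3=4.512 < 8.667 ≤ a1+…+a4=11.708 → R4 fires; X=15 D=1 Y=3 Z=4
Draw 8: a1=0.909, a2=0.672, a3=1.350, a4=3.855, a0=6.786; τ=−ln(0.0447)/6.786=0.458 → t=0.665; u2·a0=0.4736·6.786=3.214; a1+…+a3=2.931 < 3.214 ≤ a1+…+a4=6.786 → R4 fires; X=16 D=0 Y=3 Z=4
Draw 9: a1=0.000, a2=0.000, a3=1.350, a4=0.000, a0=1.350; τ=−ln(0.0737)/1.350=1.932 → t=2.597; u2·a0=0.4593·1.350=0.620; a1+a2=0.000 < 0.620 ≤ a1+…+a3=1.350 → R3 fires; X=18 D=1 Y=2 Z=4
Draw 10: a1=0.606, a2=0.448, a3=0.900, a4=4.626, a0=6.580; τ=−ln(0.5360)/6.580=0.095 → t=2.691; u2·a0=0.9256·6.580=6.090; a1+…+a3=1.954 < 6.090 ≤ a1+…+a4=6.580 → R4 fires; X=19 D=0 Y=2 Z=4
Draw 11: a1=0.000, a2=0.000, a3=0.900, a4=0.000, a0=0.900; τ=−ln(0.1837)/0.900=1.883 → t=4.574; u2·a0=0.2880·0.900=0.259; a1+a2=0.000 < 0.259 ≤ a1+…+a3=0.900 → R3 fires; X=21 D=1 Y=1 Z=4
Draw 12: a1=0.303, a2=0.224, a3=0.450, a4=5.397, a0=6.374; τ=−ln(0.6854)/6.374=0.059 → t=4.633 > T=4.59: stop.
At T=4.59: X=21 D=1 Y=1 Z=4; the largest is X.

Dominant species at T: X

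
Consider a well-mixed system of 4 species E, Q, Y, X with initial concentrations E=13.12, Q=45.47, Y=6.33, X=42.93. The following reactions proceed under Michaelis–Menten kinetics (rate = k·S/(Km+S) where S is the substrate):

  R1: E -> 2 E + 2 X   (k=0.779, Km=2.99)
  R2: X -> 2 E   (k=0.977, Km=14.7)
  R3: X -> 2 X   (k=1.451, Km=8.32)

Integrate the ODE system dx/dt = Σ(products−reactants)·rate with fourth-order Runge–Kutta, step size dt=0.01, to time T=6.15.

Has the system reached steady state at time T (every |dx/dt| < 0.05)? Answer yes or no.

Steady state at T: no

RK4 with dt=0.01: 615 steps to T=6.15. Trajectory (selected grid times):
t=0.00: E=13.12 Q=45.47 Y=6.33 X=42.93
t=0.68: E=14.55 Q=45.47 Y=6.33 X=44.13
t=1.37: E=16.01 Q=45.47 Y=6.33 X=45.37
t=2.05: E=17.47 Q=45.47 Y=6.33 X=46.60
t=2.73: E=18.94 Q=45.47 Y=6.33 X=47.84
t=3.42: E=20.44 Q=45.47 Y=6.33 X=49.11
t=4.10: E=21.93 Q=45.47 Y=6.33 X=50.37
t=4.78: E=23.43 Q=45.47 Y=6.33 X=51.64
t=5.47: E=24.96 Q=45.47 Y=6.33 X=52.94
t=6.15: E=26.48 Q=45.47 Y=6.33 X=54.22
Rates at T: R1=0.7000, R2=0.7686, R3=1.2580
dx/dt at T (Σ net stoichiometry × rate): E=+2.2372, Q=+0.0000, Y=+0.0000, X=+1.8893
Largest |dx/dt| is |+2.2372| (E) ≥ 0.05 → not steady.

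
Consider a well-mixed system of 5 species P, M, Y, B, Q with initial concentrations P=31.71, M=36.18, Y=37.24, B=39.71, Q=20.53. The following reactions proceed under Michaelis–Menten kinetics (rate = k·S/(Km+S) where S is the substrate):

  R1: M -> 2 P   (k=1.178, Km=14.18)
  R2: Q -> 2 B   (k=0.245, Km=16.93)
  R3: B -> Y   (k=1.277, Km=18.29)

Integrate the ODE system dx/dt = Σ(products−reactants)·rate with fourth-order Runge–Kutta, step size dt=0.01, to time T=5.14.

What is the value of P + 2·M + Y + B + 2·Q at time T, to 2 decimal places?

Check how each reaction changes W = P + 2·M + Y + B + 2·Q (weight of products minus weight of reactants):
R1: M -> 2 P: (1·2) − (2·1) = 2 − 2 = 0
R2: Q -> 2 B: (1·2) − (2·1) = 2 − 2 = 0
R3: B -> Y: (1·1) − (1·1) = 1 − 1 = 0
Every reaction leaves W unchanged, so W is conserved and no simulation is needed: W(T) = W(0) = 31.71 + 2·36.18 + 37.24 + 39.71 + 2·20.53 = 222.08

Value at T = 222.08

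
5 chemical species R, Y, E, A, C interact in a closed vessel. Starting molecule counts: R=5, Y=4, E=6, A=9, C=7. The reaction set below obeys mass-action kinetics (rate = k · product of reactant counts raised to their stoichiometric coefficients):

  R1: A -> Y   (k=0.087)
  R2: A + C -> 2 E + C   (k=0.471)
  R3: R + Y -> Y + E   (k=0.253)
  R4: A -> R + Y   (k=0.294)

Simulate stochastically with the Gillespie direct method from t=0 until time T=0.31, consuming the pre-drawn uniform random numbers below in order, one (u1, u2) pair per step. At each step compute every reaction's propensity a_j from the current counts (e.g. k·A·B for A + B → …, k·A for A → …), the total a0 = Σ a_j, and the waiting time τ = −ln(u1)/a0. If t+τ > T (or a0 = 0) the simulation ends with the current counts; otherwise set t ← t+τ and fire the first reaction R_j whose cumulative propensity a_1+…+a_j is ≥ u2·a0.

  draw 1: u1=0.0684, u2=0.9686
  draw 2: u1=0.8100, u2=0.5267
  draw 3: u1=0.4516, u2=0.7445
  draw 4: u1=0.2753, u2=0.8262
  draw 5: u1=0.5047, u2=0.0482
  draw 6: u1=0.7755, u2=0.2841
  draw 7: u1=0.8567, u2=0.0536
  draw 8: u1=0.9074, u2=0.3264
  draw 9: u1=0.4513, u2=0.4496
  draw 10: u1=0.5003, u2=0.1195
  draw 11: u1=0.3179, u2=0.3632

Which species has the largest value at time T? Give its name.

Dominant species at T: E

t=0.000: R=5 Y=4 E=6 A=9 C=7
Draw 1: a1=0.783, a2=29.673, a3=5.060, a4=2.646, a0=38.162; τ=−ln(0.0684)/38.162=0.070 → t=0.070; u2·a0=0.9686·38.162=36.964; a1+…+a3=35.516 < 36.964 ≤ a1+…+a4=38.162 → R4 fires; R=6 Y=5 E=6 A=8 C=7
Draw 2: a1=0.696, a2=26.376, a3=7.590, a4=2.352, a0=37.014; τ=−ln(0.8100)/37.014=0.006 → t=0.076; u2·a0=0.5267·37.014=19.495; a1=0.696 < 19.495 ≤ a1+a2=27.072 → R2 fires; R=6 Y=5 E=8 A=7 C=7
Draw 3: a1=0.609, a2=23.079, a3=7.590, a4=2.058, a0=33.336; τ=−ln(0.4516)/33.336=0.024 → t=0.100; u2·a0=0.7445·33.336=24.819; a1+a2=23.688 < 24.819 ≤ a1+…+a3=31.278 → R3 fires; R=5 Y=5 E=9 A=7 C=7
Draw 4: a1=0.609, a2=23.079, a3=6.325, a4=2.058, a0=32.071; τ=−ln(0.2753)/32.071=0.040 → t=0.140; u2·a0=0.8262·32.071=26.497; a1+a2=23.688 < 26.497 ≤ a1+…+a3=30.013 → R3 fires; R=4 Y=5 E=10 A=7 C=7
Draw 5: a1=0.609, a2=23.079, a3=5.060, a4=2.058, a0=30.806; τ=−ln(0.5047)/30.806=0.022 → t=0.162; u2·a0=0.0482·30.806=1.485; a1=0.609 < 1.485 ≤ a1+a2=23.688 → R2 fires; R=4 Y=5 E=12 A=6 C=7
Draw 6: a1=0.522, a2=19.782, a3=5.060, a4=1.764, a0=27.128; τ=−ln(0.7755)/27.128=0.009 → t=0.172; u2·a0=0.2841·27.128=7.707; a1=0.522 < 7.707 ≤ a1+a2=20.304 → R2 fires; R=4 Y=5 E=14 A=5 C=7
Draw 7: a1=0.435, a2=16.485, a3=5.060, a4=1.470, a0=23.450; τ=−ln(0.8567)/23.450=0.007 → t=0.178; u2·a0=0.0536·23.450=1.257; a1=0.435 < 1.257 ≤ a1+a2=16.920 → R2 fires; R=4 Y=5 E=16 A=4 C=7
Draw 8: a1=0.348, a2=13.188, a3=5.060, a4=1.176, a0=19.772; τ=−ln(0.9074)/19.772=0.005 → t=0.183; u2·a0=0.3264·19.772=6.454; a1=0.348 < 6.454 ≤ a1+a2=13.536 → R2 fires; R=4 Y=5 E=18 A=3 C=7
Draw 9: a1=0.261, a2=9.891, a3=5.060, a4=0.882, a0=16.094; τ=−ln(0.4513)/16.094=0.049 → t=0.233; u2·a0=0.4496·16.094=7.236; a1=0.261 < 7.236 ≤ a1+a2=10.152 → R2 fires; R=4 Y=5 E=20 A=2 C=7
Draw 10: a1=0.174, a2=6.594, a3=5.060, a4=0.588, a0=12.416; τ=−ln(0.5003)/12.416=0.056 → t=0.288; u2·a0=0.1195·12.416=1.484; a1=0.174 < 1.484 ≤ a1+a2=6.768 → R2 fires; R=4 Y=5 E=22 A=1 C=7
Draw 11: a1=0.087, a2=3.297, a3=5.060, a4=0.294, a0=8.738; τ=−ln(0.3179)/8.738=0.131 → t=0.419 > T=0.31: stop.
At T=0.31: R=4 Y=5 E=22 A=1 C=7; the largest is E.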